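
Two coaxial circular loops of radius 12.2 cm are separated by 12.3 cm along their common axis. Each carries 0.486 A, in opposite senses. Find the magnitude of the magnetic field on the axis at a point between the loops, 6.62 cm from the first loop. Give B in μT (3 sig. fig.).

B ≈ 0.165 μT

Each loop contributes B = μ₀IR²/[2(R²+z²)^(3/2)] on the axis, with z measured from that loop.
Loop 1 (z = 0.0662 m): B₁ = 1.70×10⁻⁶ T. Loop 2 (z = 0.0568 m): B₂ = 1.86×10⁻⁶ T.
The fields oppose: B = |B₁ − B₂| = 1.65×10⁻⁷ T.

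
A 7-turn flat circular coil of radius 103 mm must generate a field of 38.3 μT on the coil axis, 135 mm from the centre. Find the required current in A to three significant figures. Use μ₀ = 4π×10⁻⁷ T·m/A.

For an N-turn coil, B = Nμ₀IR²/[2(R²+z²)^(3/2)] with R = 0.103 m, z = 0.135 m, so I = 2B(R²+z²)^(3/2)/(Nμ₀R²) = 2 × 3.83×10⁻⁵ × 4.90×10⁻³ / (7 × 4π×10⁻⁷ × 0.01061) = 4.02 A.

I ≈ 4.02 A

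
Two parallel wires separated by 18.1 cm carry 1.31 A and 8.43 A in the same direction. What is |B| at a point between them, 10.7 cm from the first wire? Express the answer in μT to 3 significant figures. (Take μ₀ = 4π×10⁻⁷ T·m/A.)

Each long wire gives B = μ₀I/(2πd). Distances are d₁ = 0.107 m and d₂ = 0.074 m.
B₁ = 2.45×10⁻⁶ T, B₂ = 2.28×10⁻⁵ T.
Between parallel currents the two contributions point in opposite directions, so they subtract. B = |B₁ − B₂| = |2.45×10⁻⁶ − 2.28×10⁻⁵| = 2.03×10⁻⁵ T.

B ≈ 20.3 μT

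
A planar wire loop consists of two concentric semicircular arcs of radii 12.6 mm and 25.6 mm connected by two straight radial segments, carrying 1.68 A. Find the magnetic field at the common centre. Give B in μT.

B ≈ 21.3 μT

The radial connectors point toward the centre, so dl × r̂ = 0 and they contribute nothing.
Each semicircle gives μ₀I/(4R): inner arc 4.19×10⁻⁵ T, outer arc 2.06×10⁻⁵ T.
The two arcs carry current in opposite angular senses, so their fields oppose: B = |4.19×10⁻⁵ − 2.06×10⁻⁵| = 2.13×10⁻⁵ T.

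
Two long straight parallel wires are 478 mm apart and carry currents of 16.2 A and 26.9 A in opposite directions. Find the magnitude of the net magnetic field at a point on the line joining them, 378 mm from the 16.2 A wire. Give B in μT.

B ≈ 62.4 μT

Each long wire gives B = μ₀I/(2πd). Distances are d₁ = 0.378 m and d₂ = 0.1 m.
B₁ = 8.57×10⁻⁶ T, B₂ = 5.38×10⁻⁵ T.
Between antiparallel currents both contributions point the same way, so they add. B = B₁ + B₂ = 8.57×10⁻⁶ + 5.38×10⁻⁵ = 6.24×10⁻⁵ T.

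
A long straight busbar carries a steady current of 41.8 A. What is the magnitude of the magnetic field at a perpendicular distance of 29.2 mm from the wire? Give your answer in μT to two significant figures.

For an infinitely long straight wire, B = μ₀I/(2πd).
B = (4π×10⁻⁷ × 41.8) / (2π × 0.0292) = 2.86×10⁻⁴ T.

B ≈ 290 μT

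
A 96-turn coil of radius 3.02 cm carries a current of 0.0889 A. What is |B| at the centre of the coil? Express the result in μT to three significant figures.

B ≈ 178 μT

For an N-turn flat coil, B = Nμ₀I/(2R) with R = 0.0302 m.
B = 96 × 1.85×10⁻⁶ T = 1.78×10⁻⁴ T.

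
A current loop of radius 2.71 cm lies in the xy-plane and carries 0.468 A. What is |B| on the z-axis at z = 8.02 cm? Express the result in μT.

On the axis of a circular loop, B = μ₀IR² / [2(R²+z²)^(3/2)].
R² + z² = (0.0271)² + (0.0802)² = 0.007166 m², and (R²+z²)^(3/2) = 6.07×10⁻⁴ m³.
B = (4π×10⁻⁷ × 0.468 × 0.0007344) / (2 × 6.07×10⁻⁴) = 3.56×10⁻⁷ T.

B ≈ 0.356 μT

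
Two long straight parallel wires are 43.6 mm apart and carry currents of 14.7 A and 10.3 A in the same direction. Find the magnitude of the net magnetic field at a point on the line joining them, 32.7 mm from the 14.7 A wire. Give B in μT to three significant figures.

Each long wire gives B = μ₀I/(2πd). Distances are d₁ = 0.0327 m and d₂ = 0.0109 m.
B₁ = 8.99×10⁻⁵ T, B₂ = 1.89×10⁻⁴ T.
Between parallel currents the two contributions point in opposite directions, so they subtract. B = |B₁ − B₂| = |8.99×10⁻⁵ − 1.89×10⁻⁴| = 9.91×10⁻⁵ T.

B ≈ 99.1 μT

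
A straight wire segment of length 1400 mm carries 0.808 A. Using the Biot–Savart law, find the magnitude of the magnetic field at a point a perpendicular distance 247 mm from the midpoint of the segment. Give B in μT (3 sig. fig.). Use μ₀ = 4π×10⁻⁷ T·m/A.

For a finite straight segment, B = (μ₀I/4πd)(sinθ₁ + sinθ₂), where θ₁, θ₂ are the angles from the perpendicular to each end.
The perpendicular from the point meets the wire at its midpoint, so each end is L/2 = 0.7 m away along the wire.
sinθ₁ = 0.7/√(0.7²+0.247²) = 0.9430; sinθ₂ = 0.7/√(0.7²+0.247²) = 0.9430.
B = (4π×10⁻⁷ × 0.808) / (4π × 0.247) × (0.9430 + 0.9430) = 6.17×10⁻⁷ T.

B ≈ 0.617 μT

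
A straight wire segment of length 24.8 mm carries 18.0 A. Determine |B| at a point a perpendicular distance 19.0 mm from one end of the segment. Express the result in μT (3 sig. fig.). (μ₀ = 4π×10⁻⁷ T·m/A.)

For a finite straight segment, B = (μ₀I/4πd)(sinθ₁ + sinθ₂), where θ₁, θ₂ are the angles from the perpendicular to each end.
The perpendicular foot is at one end, so the two end-offsets along the wire are 0 and L = 0.0248 m.
sinθ₁ = 0/√(0²+0.019²) = 0.0000; sinθ₂ = 0.0248/√(0.0248²+0.019²) = 0.7938.
B = (4π×10⁻⁷ × 18.0) / (4π × 0.019) × (0.0000 + 0.7938) = 7.52×10⁻⁵ T.

B ≈ 75.2 μT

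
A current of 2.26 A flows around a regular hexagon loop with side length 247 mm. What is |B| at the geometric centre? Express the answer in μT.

B ≈ 6.34 μT

Each side is a finite straight segment at perpendicular distance d = a/(2 tan(π/6)) = 0.2139 m from the centre, with end-angles ±π/6.
One side contributes B₁ = (μ₀I/4πd)·2 sin(π/6) = 1.06×10⁻⁶ T.
All 6 sides add in the same direction: B = 6 × 1.06×10⁻⁶ = 6.34×10⁻⁶ T.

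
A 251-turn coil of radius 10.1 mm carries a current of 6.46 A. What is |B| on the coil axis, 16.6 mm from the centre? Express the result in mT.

For an N-turn flat coil, B = Nμ₀IR²/[2(R²+z²)^(3/2)] with R = 0.0101 m, z = 0.0166 m.
B = 251 × 5.64×10⁻⁵ T = 1.42×10⁻² T.

B ≈ 14.2 mT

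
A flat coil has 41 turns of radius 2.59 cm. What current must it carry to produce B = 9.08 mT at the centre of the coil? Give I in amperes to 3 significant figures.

For an N-turn coil, B = Nμ₀I/(2R) with R = 0.0259 m, so I = 2RB/(Nμ₀) = 2 × 0.0259 × 9.08×10⁻³ / (41 × 4π×10⁻⁷) = 9.13 A.

I ≈ 9.13 A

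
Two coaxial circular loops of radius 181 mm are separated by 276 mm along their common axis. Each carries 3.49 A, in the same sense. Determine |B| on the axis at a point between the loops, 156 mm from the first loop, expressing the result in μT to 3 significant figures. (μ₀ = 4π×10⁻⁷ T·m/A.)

Each loop contributes B = μ₀IR²/[2(R²+z²)^(3/2)] on the axis, with z measured from that loop.
Loop 1 (z = 0.156 m): B₁ = 5.27×10⁻⁶ T. Loop 2 (z = 0.12 m): B₂ = 7.01×10⁻⁶ T.
The fields add: B = B₁ + B₂ = 1.23×10⁻⁵ T.

B ≈ 12.3 μT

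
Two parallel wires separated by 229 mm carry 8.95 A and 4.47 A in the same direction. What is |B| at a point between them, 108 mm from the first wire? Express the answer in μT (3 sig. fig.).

Each long wire gives B = μ₀I/(2πd). Distances are d₁ = 0.108 m and d₂ = 0.121 m.
B₁ = 1.66×10⁻⁵ T, B₂ = 7.39×10⁻⁶ T.
Between parallel currents the two contributions point in opposite directions, so they subtract. B = |B₁ − B₂| = |1.66×10⁻⁵ − 7.39×10⁻⁶| = 9.19×10⁻⁶ T.

B ≈ 9.19 μT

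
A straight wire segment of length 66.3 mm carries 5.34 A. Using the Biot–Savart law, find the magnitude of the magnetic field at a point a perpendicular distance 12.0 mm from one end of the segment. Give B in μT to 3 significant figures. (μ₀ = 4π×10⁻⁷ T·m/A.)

B ≈ 43.8 μT

For a finite straight segment, B = (μ₀I/4πd)(sinθ₁ + sinθ₂), where θ₁, θ₂ are the angles from the perpendicular to each end.
The perpendicular foot is at one end, so the two end-offsets along the wire are 0 and L = 0.0663 m.
sinθ₁ = 0/√(0²+0.012²) = 0.0000; sinθ₂ = 0.0663/√(0.0663²+0.012²) = 0.9840.
B = (4π×10⁻⁷ × 5.34) / (4π × 0.012) × (0.0000 + 0.9840) = 4.38×10⁻⁵ T.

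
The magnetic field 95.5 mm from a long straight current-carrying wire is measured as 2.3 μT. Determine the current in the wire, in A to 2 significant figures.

For a long straight wire B = μ₀I/(2πd), so I = 2πdB/μ₀.
I = 2π × 0.0955 × 2.30×10⁻⁶ / (4π×10⁻⁷) = 1.10 A.

I ≈ 1.1 A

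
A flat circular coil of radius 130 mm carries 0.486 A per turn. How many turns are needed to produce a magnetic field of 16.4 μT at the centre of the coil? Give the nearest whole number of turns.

N = 7

For an N-turn coil, B = Nμ₀I/(2R). A single turn gives B₁ = 2.35×10⁻⁶ T with R = 0.13 m.
N = B/B₁ = 1.64×10⁻⁵ / 2.35×10⁻⁶ = 6.98.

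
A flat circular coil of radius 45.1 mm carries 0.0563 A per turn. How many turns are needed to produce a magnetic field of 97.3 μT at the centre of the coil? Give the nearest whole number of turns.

For an N-turn coil, B = Nμ₀I/(2R). A single turn gives B₁ = 7.84×10⁻⁷ T with R = 0.0451 m.
N = B/B₁ = 9.73×10⁻⁵ / 7.84×10⁻⁷ = 124.05.

N = 124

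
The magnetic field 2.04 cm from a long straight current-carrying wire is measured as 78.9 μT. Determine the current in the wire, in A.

For a long straight wire B = μ₀I/(2πd), so I = 2πdB/μ₀.
I = 2π × 0.0204 × 7.89×10⁻⁵ / (4π×10⁻⁷) = 8.05 A.

I ≈ 8.05 A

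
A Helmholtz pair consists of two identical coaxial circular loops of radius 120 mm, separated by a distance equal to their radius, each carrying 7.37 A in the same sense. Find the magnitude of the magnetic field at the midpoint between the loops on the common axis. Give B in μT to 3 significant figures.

B ≈ 55.2 μT

Each loop contributes B = μ₀IR²/[2(R²+z²)^(3/2)] on the axis, with z measured from that loop.
Loop 1 (z = 0.06 m): B₁ = 2.76×10⁻⁵ T. Loop 2 (z = 0.06 m): B₂ = 2.76×10⁻⁵ T.
The fields add: B = B₁ + B₂ = 5.52×10⁻⁵ T.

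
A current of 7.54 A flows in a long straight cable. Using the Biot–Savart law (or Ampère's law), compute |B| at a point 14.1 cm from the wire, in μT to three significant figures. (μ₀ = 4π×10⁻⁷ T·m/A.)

For an infinitely long straight wire, B = μ₀I/(2πd).
B = (4π×10⁻⁷ × 7.54) / (2π × 0.141) = 1.07×10⁻⁵ T.

B ≈ 10.7 μT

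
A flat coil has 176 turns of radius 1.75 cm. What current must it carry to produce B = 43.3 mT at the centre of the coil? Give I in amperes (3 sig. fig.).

For an N-turn coil, B = Nμ₀I/(2R) with R = 0.0175 m, so I = 2RB/(Nμ₀) = 2 × 0.0175 × 4.33×10⁻² / (176 × 4π×10⁻⁷) = 6.85 A.

I ≈ 6.85 A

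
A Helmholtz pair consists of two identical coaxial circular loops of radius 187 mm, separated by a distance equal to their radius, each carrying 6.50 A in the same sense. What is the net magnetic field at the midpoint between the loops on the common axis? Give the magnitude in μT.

Each loop contributes B = μ₀IR²/[2(R²+z²)^(3/2)] on the axis, with z measured from that loop.
Loop 1 (z = 0.0935 m): B₁ = 1.56×10⁻⁵ T. Loop 2 (z = 0.0935 m): B₂ = 1.56×10⁻⁵ T.
The fields add: B = B₁ + B₂ = 3.13×10⁻⁵ T.

B ≈ 31.3 μT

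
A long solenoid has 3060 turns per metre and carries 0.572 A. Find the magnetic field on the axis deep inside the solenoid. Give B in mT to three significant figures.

Inside a long solenoid, B = μ₀nI with n = 3060 turns/m.
B = 4π×10⁻⁷ × 3060 × 0.572 = 2.20×10⁻³ T.

B ≈ 2.20 mT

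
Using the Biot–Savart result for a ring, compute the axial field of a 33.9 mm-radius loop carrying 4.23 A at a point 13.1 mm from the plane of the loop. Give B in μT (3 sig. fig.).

On the axis of a circular loop, B = μ₀IR² / [2(R²+z²)^(3/2)].
R² + z² = (0.0339)² + (0.0131)² = 0.001321 m², and (R²+z²)^(3/2) = 4.80×10⁻⁵ m³.
B = (4π×10⁻⁷ × 4.23 × 0.001149) / (2 × 4.80×10⁻⁵) = 6.36×10⁻⁵ T.

B ≈ 63.6 μT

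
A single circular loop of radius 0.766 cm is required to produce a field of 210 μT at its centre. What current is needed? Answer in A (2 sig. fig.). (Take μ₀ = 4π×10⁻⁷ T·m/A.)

At the centre of a circular loop B = μ₀I/(2R), so I = 2RB/μ₀.
With R = 0.00766 m, I = 2 × 0.00766 × 2.10×10⁻⁴ / (4π×10⁻⁷) = 2.56 A.

I ≈ 2.6 A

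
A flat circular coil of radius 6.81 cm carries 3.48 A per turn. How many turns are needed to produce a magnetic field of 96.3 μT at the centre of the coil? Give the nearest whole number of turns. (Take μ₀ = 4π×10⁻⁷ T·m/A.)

N = 3

For an N-turn coil, B = Nμ₀I/(2R). A single turn gives B₁ = 3.21×10⁻⁵ T with R = 0.0681 m.
N = B/B₁ = 9.63×10⁻⁵ / 3.21×10⁻⁵ = 3.00.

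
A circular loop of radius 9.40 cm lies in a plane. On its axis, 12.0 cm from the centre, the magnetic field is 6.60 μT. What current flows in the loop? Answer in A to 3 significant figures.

On the axis of a loop, B = μ₀IR²/[2(R²+z²)^(3/2)], so I = 2B(R²+z²)^(3/2)/(μ₀R²).
R² + z² = 0.008836 + 0.0144 = 0.02324 m²; raised to 3/2 gives 3.54×10⁻³ m³.
I = 2 × 6.60×10⁻⁶ × 3.54×10⁻³ / (1.26×10⁻⁶ × 0.008836) = 4.21 A.

I ≈ 4.21 A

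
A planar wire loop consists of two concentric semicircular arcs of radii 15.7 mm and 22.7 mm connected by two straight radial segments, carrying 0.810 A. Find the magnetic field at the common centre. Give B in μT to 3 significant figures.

The radial connectors point toward the centre, so dl × r̂ = 0 and they contribute nothing.
Each semicircle gives μ₀I/(4R): inner arc 1.62×10⁻⁵ T, outer arc 1.12×10⁻⁵ T.
The two arcs carry current in opposite angular senses, so their fields oppose: B = |1.62×10⁻⁵ − 1.12×10⁻⁵| = 5.00×10⁻⁶ T.

B ≈ 5.00 μT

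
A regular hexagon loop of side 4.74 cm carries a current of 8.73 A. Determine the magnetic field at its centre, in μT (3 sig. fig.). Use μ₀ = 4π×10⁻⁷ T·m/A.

B ≈ 128 μT

Each side is a finite straight segment at perpendicular distance d = a/(2 tan(π/6)) = 0.04105 m from the centre, with end-angles ±π/6.
One side contributes B₁ = (μ₀I/4πd)·2 sin(π/6) = 2.13×10⁻⁵ T.
All 6 sides add in the same direction: B = 6 × 2.13×10⁻⁵ = 1.28×10⁻⁴ T.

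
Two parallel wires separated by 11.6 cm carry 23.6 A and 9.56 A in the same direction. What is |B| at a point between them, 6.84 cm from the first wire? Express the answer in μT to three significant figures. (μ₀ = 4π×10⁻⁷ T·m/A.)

Each long wire gives B = μ₀I/(2πd). Distances are d₁ = 0.0684 m and d₂ = 0.0476 m.
B₁ = 6.90×10⁻⁵ T, B₂ = 4.02×10⁻⁵ T.
Between parallel currents the two contributions point in opposite directions, so they subtract. B = |B₁ − B₂| = |6.90×10⁻⁵ − 4.02×10⁻⁵| = 2.88×10⁻⁵ T.

B ≈ 28.8 μT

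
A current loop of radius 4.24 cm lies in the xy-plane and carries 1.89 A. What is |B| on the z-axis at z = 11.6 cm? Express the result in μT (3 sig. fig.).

B ≈ 1.13 μT

On the axis of a circular loop, B = μ₀IR² / [2(R²+z²)^(3/2)].
R² + z² = (0.0424)² + (0.116)² = 0.01525 m², and (R²+z²)^(3/2) = 1.88×10⁻³ m³.
B = (4π×10⁻⁷ × 1.89 × 0.001798) / (2 × 1.88×10⁻³) = 1.13×10⁻⁶ T.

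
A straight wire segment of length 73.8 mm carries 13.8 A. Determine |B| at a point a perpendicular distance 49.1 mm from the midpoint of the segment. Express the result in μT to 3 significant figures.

For a finite straight segment, B = (μ₀I/4πd)(sinθ₁ + sinθ₂), where θ₁, θ₂ are the angles from the perpendicular to each end.
The perpendicular from the point meets the wire at its midpoint, so each end is L/2 = 0.0369 m away along the wire.
sinθ₁ = 0.0369/√(0.0369²+0.0491²) = 0.6008; sinθ₂ = 0.0369/√(0.0369²+0.0491²) = 0.6008.
B = (4π×10⁻⁷ × 13.8) / (4π × 0.0491) × (0.6008 + 0.6008) = 3.38×10⁻⁵ T.

B ≈ 33.8 μT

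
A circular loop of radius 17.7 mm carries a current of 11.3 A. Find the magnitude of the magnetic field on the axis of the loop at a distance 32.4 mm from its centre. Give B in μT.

B ≈ 44.2 μT

On the axis of a circular loop, B = μ₀IR² / [2(R²+z²)^(3/2)].
R² + z² = (0.0177)² + (0.0324)² = 0.001363 m², and (R²+z²)^(3/2) = 5.03×10⁻⁵ m³.
B = (4π×10⁻⁷ × 11.3 × 0.0003133) / (2 × 5.03×10⁻⁵) = 4.42×10⁻⁵ T.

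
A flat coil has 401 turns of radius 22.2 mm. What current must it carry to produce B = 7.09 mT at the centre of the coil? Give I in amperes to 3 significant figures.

For an N-turn coil, B = Nμ₀I/(2R) with R = 0.0222 m, so I = 2RB/(Nμ₀) = 2 × 0.0222 × 7.09×10⁻³ / (401 × 4π×10⁻⁷) = 0.625 A.

I ≈ 0.625 A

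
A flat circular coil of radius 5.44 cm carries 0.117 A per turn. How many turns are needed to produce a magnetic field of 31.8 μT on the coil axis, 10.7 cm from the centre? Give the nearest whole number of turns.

For an N-turn coil, B = Nμ₀IR²/[2(R²+z²)^(3/2)]. A single turn gives B₁ = 1.26×10⁻⁷ T with R = 0.0544 m, z = 0.107 m.
N = B/B₁ = 3.18×10⁻⁵ / 1.26×10⁻⁷ = 252.80.

N = 253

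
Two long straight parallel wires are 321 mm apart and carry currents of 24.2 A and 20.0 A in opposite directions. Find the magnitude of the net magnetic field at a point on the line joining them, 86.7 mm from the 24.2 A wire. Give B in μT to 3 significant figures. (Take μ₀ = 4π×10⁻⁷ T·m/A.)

B ≈ 72.9 μT

Each long wire gives B = μ₀I/(2πd). Distances are d₁ = 0.0867 m and d₂ = 0.2343 m.
B₁ = 5.58×10⁻⁵ T, B₂ = 1.71×10⁻⁵ T.
Between antiparallel currents both contributions point the same way, so they add. B = B₁ + B₂ = 5.58×10⁻⁵ + 1.71×10⁻⁵ = 7.29×10⁻⁵ T.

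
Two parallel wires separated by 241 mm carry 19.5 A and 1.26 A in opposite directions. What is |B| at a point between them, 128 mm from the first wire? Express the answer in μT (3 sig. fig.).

Each long wire gives B = μ₀I/(2πd). Distances are d₁ = 0.128 m and d₂ = 0.113 m.
B₁ = 3.05×10⁻⁵ T, B₂ = 2.23×10⁻⁶ T.
Between antiparallel currents both contributions point the same way, so they add. B = B₁ + B₂ = 3.05×10⁻⁵ + 2.23×10⁻⁶ = 3.27×10⁻⁵ T.

B ≈ 32.7 μT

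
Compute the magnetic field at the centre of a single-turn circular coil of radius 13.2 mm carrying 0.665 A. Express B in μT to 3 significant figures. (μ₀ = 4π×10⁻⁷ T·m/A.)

B ≈ 31.7 μT

At the centre of a circular loop the Biot–Savart law gives B = μ₀I/(2R).
B = (4π×10⁻⁷ × 0.665) / (2 × 0.0132) = 3.17×10⁻⁵ T.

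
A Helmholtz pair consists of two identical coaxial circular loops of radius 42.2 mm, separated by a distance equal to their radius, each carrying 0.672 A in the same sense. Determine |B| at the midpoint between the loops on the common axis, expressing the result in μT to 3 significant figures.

B ≈ 14.3 μT

Each loop contributes B = μ₀IR²/[2(R²+z²)^(3/2)] on the axis, with z measured from that loop.
Loop 1 (z = 0.0211 m): B₁ = 7.16×10⁻⁶ T. Loop 2 (z = 0.0211 m): B₂ = 7.16×10⁻⁶ T.
The fields add: B = B₁ + B₂ = 1.43×10⁻⁵ T.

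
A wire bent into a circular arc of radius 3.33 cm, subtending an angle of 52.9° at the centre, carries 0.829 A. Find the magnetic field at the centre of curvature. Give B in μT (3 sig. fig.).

The Biot–Savart field of a circular arc at its centre is B = μ₀Iφ/(4πR), with φ = 0.9233 rad.
B = (4π×10⁻⁷ × 0.829 × 0.9233) / (4π × 0.0333) = 2.30×10⁻⁶ T.

B ≈ 2.30 μT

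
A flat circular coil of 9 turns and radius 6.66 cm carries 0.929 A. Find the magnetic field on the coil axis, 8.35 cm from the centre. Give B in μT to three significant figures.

For an N-turn flat coil, B = Nμ₀IR²/[2(R²+z²)^(3/2)] with R = 0.0666 m, z = 0.0835 m.
B = 9 × 2.12×10⁻⁶ T = 1.91×10⁻⁵ T.

B ≈ 19.1 μT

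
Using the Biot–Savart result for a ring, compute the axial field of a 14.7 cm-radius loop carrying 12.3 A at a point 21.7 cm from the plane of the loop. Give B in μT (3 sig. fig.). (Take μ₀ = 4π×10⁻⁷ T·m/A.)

On the axis of a circular loop, B = μ₀IR² / [2(R²+z²)^(3/2)].
R² + z² = (0.147)² + (0.217)² = 0.0687 m², and (R²+z²)^(3/2) = 1.80×10⁻² m³.
B = (4π×10⁻⁷ × 12.3 × 0.02161) / (2 × 1.80×10⁻²) = 9.27×10⁻⁶ T.

B ≈ 9.27 μT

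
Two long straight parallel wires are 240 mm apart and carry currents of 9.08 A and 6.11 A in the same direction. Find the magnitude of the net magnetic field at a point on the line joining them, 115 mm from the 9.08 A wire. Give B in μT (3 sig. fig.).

Each long wire gives B = μ₀I/(2πd). Distances are d₁ = 0.115 m and d₂ = 0.125 m.
B₁ = 1.58×10⁻⁵ T, B₂ = 9.78×10⁻⁶ T.
Between parallel currents the two contributions point in opposite directions, so they subtract. B = |B₁ − B₂| = |1.58×10⁻⁵ − 9.78×10⁻⁶| = 6.02×10⁻⁶ T.

B ≈ 6.02 μT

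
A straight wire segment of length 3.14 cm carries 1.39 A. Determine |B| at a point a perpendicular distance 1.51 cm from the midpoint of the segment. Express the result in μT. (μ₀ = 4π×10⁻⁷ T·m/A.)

For a finite straight segment, B = (μ₀I/4πd)(sinθ₁ + sinθ₂), where θ₁, θ₂ are the angles from the perpendicular to each end.
The perpendicular from the point meets the wire at its midpoint, so each end is L/2 = 0.0157 m away along the wire.
sinθ₁ = 0.0157/√(0.0157²+0.0151²) = 0.7207; sinθ₂ = 0.0157/√(0.0157²+0.0151²) = 0.7207.
B = (4π×10⁻⁷ × 1.39) / (4π × 0.0151) × (0.7207 + 0.7207) = 1.33×10⁻⁵ T.

B ≈ 13.3 μT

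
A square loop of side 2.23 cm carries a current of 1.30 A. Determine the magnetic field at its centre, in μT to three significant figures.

B ≈ 66.0 μT

Each side is a finite straight segment at perpendicular distance d = a/(2 tan(π/4)) = 0.01115 m from the centre, with end-angles ±π/4.
One side contributes B₁ = (μ₀I/4πd)·2 sin(π/4) = 1.65×10⁻⁵ T.
All 4 sides add in the same direction: B = 4 × 1.65×10⁻⁵ = 6.60×10⁻⁵ T.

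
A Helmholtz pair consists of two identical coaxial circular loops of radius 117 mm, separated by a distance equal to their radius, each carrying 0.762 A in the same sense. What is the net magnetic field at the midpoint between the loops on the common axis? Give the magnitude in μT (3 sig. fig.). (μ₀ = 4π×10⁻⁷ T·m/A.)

B ≈ 5.86 μT

Each loop contributes B = μ₀IR²/[2(R²+z²)^(3/2)] on the axis, with z measured from that loop.
Loop 1 (z = 0.0585 m): B₁ = 2.93×10⁻⁶ T. Loop 2 (z = 0.0585 m): B₂ = 2.93×10⁻⁶ T.
The fields add: B = B₁ + B₂ = 5.86×10⁻⁶ T.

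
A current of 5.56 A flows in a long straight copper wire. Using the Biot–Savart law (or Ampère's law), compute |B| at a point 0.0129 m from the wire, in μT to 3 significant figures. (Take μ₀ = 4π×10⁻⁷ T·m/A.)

For an infinitely long straight wire, B = μ₀I/(2πd).
B = (4π×10⁻⁷ × 5.56) / (2π × 0.0129) = 8.62×10⁻⁵ T.

B ≈ 86.2 μT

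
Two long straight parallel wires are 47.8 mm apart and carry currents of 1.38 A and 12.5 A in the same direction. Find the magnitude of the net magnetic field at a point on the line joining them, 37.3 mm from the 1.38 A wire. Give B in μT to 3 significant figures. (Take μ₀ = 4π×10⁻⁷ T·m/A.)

B ≈ 231 μT

Each long wire gives B = μ₀I/(2πd). Distances are d₁ = 0.0373 m and d₂ = 0.0105 m.
B₁ = 7.40×10⁻⁶ T, B₂ = 2.38×10⁻⁴ T.
Between parallel currents the two contributions point in opposite directions, so they subtract. B = |B₁ − B₂| = |7.40×10⁻⁶ − 2.38×10⁻⁴| = 2.31×10⁻⁴ T.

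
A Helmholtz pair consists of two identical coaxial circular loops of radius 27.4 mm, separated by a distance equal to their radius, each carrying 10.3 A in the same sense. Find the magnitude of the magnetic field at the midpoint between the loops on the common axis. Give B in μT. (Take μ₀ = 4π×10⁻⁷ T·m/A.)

B ≈ 338 μT

Each loop contributes B = μ₀IR²/[2(R²+z²)^(3/2)] on the axis, with z measured from that loop.
Loop 1 (z = 0.0137 m): B₁ = 1.69×10⁻⁴ T. Loop 2 (z = 0.0137 m): B₂ = 1.69×10⁻⁴ T.
The fields add: B = B₁ + B₂ = 3.38×10⁻⁴ T.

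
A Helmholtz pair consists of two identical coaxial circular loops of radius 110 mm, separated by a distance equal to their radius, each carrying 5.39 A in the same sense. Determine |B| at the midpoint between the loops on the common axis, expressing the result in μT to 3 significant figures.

Each loop contributes B = μ₀IR²/[2(R²+z²)^(3/2)] on the axis, with z measured from that loop.
Loop 1 (z = 0.055 m): B₁ = 2.20×10⁻⁵ T. Loop 2 (z = 0.055 m): B₂ = 2.20×10⁻⁵ T.
The fields add: B = B₁ + B₂ = 4.41×10⁻⁵ T.

B ≈ 44.1 μT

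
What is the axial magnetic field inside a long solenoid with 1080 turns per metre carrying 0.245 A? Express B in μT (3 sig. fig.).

Inside a long solenoid, B = μ₀nI with n = 1080 turns/m.
B = 4π×10⁻⁷ × 1080 × 0.245 = 3.33×10⁻⁴ T.

B ≈ 333 μT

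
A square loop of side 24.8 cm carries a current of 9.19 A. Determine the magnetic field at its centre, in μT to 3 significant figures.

B ≈ 41.9 μT

Each side is a finite straight segment at perpendicular distance d = a/(2 tan(π/4)) = 0.124 m from the centre, with end-angles ±π/4.
One side contributes B₁ = (μ₀I/4πd)·2 sin(π/4) = 1.05×10⁻⁵ T.
All 4 sides add in the same direction: B = 4 × 1.05×10⁻⁵ = 4.19×10⁻⁵ T.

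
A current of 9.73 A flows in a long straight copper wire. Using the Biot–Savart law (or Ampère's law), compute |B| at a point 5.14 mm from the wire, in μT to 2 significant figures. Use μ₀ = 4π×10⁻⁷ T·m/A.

For an infinitely long straight wire, B = μ₀I/(2πd).
B = (4π×10⁻⁷ × 9.73) / (2π × 0.00514) = 3.79×10⁻⁴ T.

B ≈ 380 μT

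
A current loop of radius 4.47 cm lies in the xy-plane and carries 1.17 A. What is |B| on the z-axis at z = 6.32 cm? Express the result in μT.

B ≈ 3.17 μT

On the axis of a circular loop, B = μ₀IR² / [2(R²+z²)^(3/2)].
R² + z² = (0.0447)² + (0.0632)² = 0.005992 m², and (R²+z²)^(3/2) = 4.64×10⁻⁴ m³.
B = (4π×10⁻⁷ × 1.17 × 0.001998) / (2 × 4.64×10⁻⁴) = 3.17×10⁻⁶ T.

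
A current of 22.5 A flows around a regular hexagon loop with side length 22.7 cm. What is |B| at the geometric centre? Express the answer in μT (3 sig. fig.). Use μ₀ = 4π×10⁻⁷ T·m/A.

Each side is a finite straight segment at perpendicular distance d = a/(2 tan(π/6)) = 0.1966 m from the centre, with end-angles ±π/6.
One side contributes B₁ = (μ₀I/4πd)·2 sin(π/6) = 1.14×10⁻⁵ T.
All 6 sides add in the same direction: B = 6 × 1.14×10⁻⁵ = 6.87×10⁻⁵ T.

B ≈ 68.7 μT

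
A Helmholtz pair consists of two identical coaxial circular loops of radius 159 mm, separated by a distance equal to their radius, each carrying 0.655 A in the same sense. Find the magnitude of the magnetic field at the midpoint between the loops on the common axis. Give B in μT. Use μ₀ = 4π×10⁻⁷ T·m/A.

Each loop contributes B = μ₀IR²/[2(R²+z²)^(3/2)] on the axis, with z measured from that loop.
Loop 1 (z = 0.0795 m): B₁ = 1.85×10⁻⁶ T. Loop 2 (z = 0.0795 m): B₂ = 1.85×10⁻⁶ T.
The fields add: B = B₁ + B₂ = 3.70×10⁻⁶ T.

B ≈ 3.70 μT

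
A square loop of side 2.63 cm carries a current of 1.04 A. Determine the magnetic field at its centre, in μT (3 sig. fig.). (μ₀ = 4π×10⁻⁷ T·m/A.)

Each side is a finite straight segment at perpendicular distance d = a/(2 tan(π/4)) = 0.01315 m from the centre, with end-angles ±π/4.
One side contributes B₁ = (μ₀I/4πd)·2 sin(π/4) = 1.12×10⁻⁵ T.
All 4 sides add in the same direction: B = 4 × 1.12×10⁻⁵ = 4.47×10⁻⁵ T.

B ≈ 44.7 μT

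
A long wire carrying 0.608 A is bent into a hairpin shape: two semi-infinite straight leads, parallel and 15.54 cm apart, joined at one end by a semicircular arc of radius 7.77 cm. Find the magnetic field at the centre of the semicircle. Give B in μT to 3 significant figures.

The semicircular arc contributes B_arc = μ₀I·π/(4πR) = μ₀I/(4R) = 2.46×10⁻⁶ T.
Each semi-infinite lead is at perpendicular distance R = 0.0777 m from the centre, with the perpendicular foot at its near end, so it contributes μ₀I/(4πR); both point the same way, together 1.56×10⁻⁶ T.
Arc and leads all point the same direction: B = 2.46×10⁻⁶ + 1.56×10⁻⁶ = 4.02×10⁻⁶ T.

B ≈ 4.02 μT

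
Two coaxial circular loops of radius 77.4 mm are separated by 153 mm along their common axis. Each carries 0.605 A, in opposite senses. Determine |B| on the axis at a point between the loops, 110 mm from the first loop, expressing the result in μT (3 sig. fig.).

B ≈ 2.34 μT

Each loop contributes B = μ₀IR²/[2(R²+z²)^(3/2)] on the axis, with z measured from that loop.
Loop 1 (z = 0.11 m): B₁ = 9.36×10⁻⁷ T. Loop 2 (z = 0.043 m): B₂ = 3.28×10⁻⁶ T.
The fields oppose: B = |B₁ − B₂| = 2.34×10⁻⁶ T.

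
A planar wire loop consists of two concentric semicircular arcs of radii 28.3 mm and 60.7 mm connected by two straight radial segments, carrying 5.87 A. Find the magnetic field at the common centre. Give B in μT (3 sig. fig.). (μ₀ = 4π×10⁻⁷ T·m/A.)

The radial connectors point toward the centre, so dl × r̂ = 0 and they contribute nothing.
Each semicircle gives μ₀I/(4R): inner arc 6.52×10⁻⁵ T, outer arc 3.04×10⁻⁵ T.
The two arcs carry current in opposite angular senses, so their fields oppose: B = |6.52×10⁻⁵ − 3.04×10⁻⁵| = 3.48×10⁻⁵ T.

B ≈ 34.8 μT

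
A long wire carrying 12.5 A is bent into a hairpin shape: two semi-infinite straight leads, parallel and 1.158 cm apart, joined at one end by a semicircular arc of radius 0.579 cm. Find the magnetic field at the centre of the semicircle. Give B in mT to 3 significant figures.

The semicircular arc contributes B_arc = μ₀I·π/(4πR) = μ₀I/(4R) = 6.78×10⁻⁴ T.
Each semi-infinite lead is at perpendicular distance R = 0.00579 m from the centre, with the perpendicular foot at its near end, so it contributes μ₀I/(4πR); both point the same way, together 4.32×10⁻⁴ T.
Arc and leads all point the same direction: B = 6.78×10⁻⁴ + 4.32×10⁻⁴ = 1.11×10⁻³ T.

B ≈ 1.11 mT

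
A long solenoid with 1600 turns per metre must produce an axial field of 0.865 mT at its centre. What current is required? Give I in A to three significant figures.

I ≈ 0.430 A

Inside a long solenoid B = μ₀nI with n = 1600 m⁻¹, so I = B/(μ₀n).
I = 8.65×10⁻⁴ / (4π×10⁻⁷ × 1600) = 0.430 A.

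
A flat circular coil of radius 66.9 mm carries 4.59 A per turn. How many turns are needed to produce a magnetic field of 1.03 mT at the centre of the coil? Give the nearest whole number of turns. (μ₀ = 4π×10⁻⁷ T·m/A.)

N = 24

For an N-turn coil, B = Nμ₀I/(2R). A single turn gives B₁ = 4.31×10⁻⁵ T with R = 0.0669 m.
N = B/B₁ = 1.03×10⁻³ / 4.31×10⁻⁵ = 23.89.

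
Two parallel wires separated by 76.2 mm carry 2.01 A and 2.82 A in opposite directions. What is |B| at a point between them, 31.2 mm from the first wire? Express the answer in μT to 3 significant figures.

Each long wire gives B = μ₀I/(2πd). Distances are d₁ = 0.0312 m and d₂ = 0.045 m.
B₁ = 1.29×10⁻⁵ T, B₂ = 1.25×10⁻⁵ T.
Between antiparallel currents both contributions point the same way, so they add. B = B₁ + B₂ = 1.29×10⁻⁵ + 1.25×10⁻⁵ = 2.54×10⁻⁵ T.

B ≈ 25.4 μT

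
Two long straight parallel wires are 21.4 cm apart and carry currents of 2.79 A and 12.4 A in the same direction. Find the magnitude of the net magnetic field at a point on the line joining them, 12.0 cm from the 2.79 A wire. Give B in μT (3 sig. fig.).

B ≈ 21.7 μT

Each long wire gives B = μ₀I/(2πd). Distances are d₁ = 0.12 m and d₂ = 0.094 m.
B₁ = 4.65×10⁻⁶ T, B₂ = 2.64×10⁻⁵ T.
Between parallel currents the two contributions point in opposite directions, so they subtract. B = |B₁ − B₂| = |4.65×10⁻⁶ − 2.64×10⁻⁵| = 2.17×10⁻⁵ T.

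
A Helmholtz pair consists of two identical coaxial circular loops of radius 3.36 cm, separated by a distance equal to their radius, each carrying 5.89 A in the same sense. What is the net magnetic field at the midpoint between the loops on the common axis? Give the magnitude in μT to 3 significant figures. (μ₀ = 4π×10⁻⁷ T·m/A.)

Each loop contributes B = μ₀IR²/[2(R²+z²)^(3/2)] on the axis, with z measured from that loop.
Loop 1 (z = 0.0168 m): B₁ = 7.88×10⁻⁵ T. Loop 2 (z = 0.0168 m): B₂ = 7.88×10⁻⁵ T.
The fields add: B = B₁ + B₂ = 1.58×10⁻⁴ T.

B ≈ 158 μT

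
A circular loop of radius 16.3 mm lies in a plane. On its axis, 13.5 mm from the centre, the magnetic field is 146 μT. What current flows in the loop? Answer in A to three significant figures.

On the axis of a loop, B = μ₀IR²/[2(R²+z²)^(3/2)], so I = 2B(R²+z²)^(3/2)/(μ₀R²).
R² + z² = 0.0002657 + 0.0001822 = 0.0004479 m²; raised to 3/2 gives 9.48×10⁻⁶ m³.
I = 2 × 1.46×10⁻⁴ × 9.48×10⁻⁶ / (1.26×10⁻⁶ × 0.0002657) = 8.29 A.

I ≈ 8.29 A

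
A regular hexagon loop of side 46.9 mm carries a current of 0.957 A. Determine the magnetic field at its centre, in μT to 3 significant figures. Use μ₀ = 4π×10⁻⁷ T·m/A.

B ≈ 14.1 μT

Each side is a finite straight segment at perpendicular distance d = a/(2 tan(π/6)) = 0.04062 m from the centre, with end-angles ±π/6.
One side contributes B₁ = (μ₀I/4πd)·2 sin(π/6) = 2.36×10⁻⁶ T.
All 6 sides add in the same direction: B = 6 × 2.36×10⁻⁶ = 1.41×10⁻⁵ T.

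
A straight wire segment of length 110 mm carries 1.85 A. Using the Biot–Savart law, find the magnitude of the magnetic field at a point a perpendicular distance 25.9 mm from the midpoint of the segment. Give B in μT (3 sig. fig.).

B ≈ 12.9 μT

For a finite straight segment, B = (μ₀I/4πd)(sinθ₁ + sinθ₂), where θ₁, θ₂ are the angles from the perpendicular to each end.
The perpendicular from the point meets the wire at its midpoint, so each end is L/2 = 0.055 m away along the wire.
sinθ₁ = 0.055/√(0.055²+0.0259²) = 0.9047; sinθ₂ = 0.055/√(0.055²+0.0259²) = 0.9047.
B = (4π×10⁻⁷ × 1.85) / (4π × 0.0259) × (0.9047 + 0.9047) = 1.29×10⁻⁵ T.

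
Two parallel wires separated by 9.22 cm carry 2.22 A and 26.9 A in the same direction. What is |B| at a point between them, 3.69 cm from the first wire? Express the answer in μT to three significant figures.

Each long wire gives B = μ₀I/(2πd). Distances are d₁ = 0.0369 m and d₂ = 0.0553 m.
B₁ = 1.20×10⁻⁵ T, B₂ = 9.73×10⁻⁵ T.
Between parallel currents the two contributions point in opposite directions, so they subtract. B = |B₁ − B₂| = |1.20×10⁻⁵ − 9.73×10⁻⁵| = 8.53×10⁻⁵ T.

B ≈ 85.3 μT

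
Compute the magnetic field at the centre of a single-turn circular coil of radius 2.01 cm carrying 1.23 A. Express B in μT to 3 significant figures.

B ≈ 38.4 μT

At the centre of a circular loop the Biot–Savart law gives B = μ₀I/(2R).
B = (4π×10⁻⁷ × 1.23) / (2 × 0.0201) = 3.84×10⁻⁵ T.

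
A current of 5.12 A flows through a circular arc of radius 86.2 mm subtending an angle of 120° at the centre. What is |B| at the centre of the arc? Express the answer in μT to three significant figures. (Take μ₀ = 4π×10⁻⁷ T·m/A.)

The Biot–Savart field of a circular arc at its centre is B = μ₀Iφ/(4πR), with φ = 2.094 rad.
B = (4π×10⁻⁷ × 5.12 × 2.094) / (4π × 0.0862) = 1.24×10⁻⁵ T.

B ≈ 12.4 μT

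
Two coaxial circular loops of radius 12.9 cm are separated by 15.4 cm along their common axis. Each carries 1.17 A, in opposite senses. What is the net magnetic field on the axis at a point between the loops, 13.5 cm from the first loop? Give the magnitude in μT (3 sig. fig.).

Each loop contributes B = μ₀IR²/[2(R²+z²)^(3/2)] on the axis, with z measured from that loop.
Loop 1 (z = 0.135 m): B₁ = 1.88×10⁻⁶ T. Loop 2 (z = 0.019 m): B₂ = 5.52×10⁻⁶ T.
The fields oppose: B = |B₁ − B₂| = 3.64×10⁻⁶ T.

B ≈ 3.64 μT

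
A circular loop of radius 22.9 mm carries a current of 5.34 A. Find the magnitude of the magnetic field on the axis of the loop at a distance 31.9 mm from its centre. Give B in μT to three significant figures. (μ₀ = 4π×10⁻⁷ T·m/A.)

On the axis of a circular loop, B = μ₀IR² / [2(R²+z²)^(3/2)].
R² + z² = (0.0229)² + (0.0319)² = 0.001542 m², and (R²+z²)^(3/2) = 6.06×10⁻⁵ m³.
B = (4π×10⁻⁷ × 5.34 × 0.0005244) / (2 × 6.06×10⁻⁵) = 2.91×10⁻⁵ T.

B ≈ 29.1 μT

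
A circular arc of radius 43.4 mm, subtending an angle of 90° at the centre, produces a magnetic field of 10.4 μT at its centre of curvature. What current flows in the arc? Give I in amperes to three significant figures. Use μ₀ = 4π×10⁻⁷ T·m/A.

I ≈ 2.87 A

For a circular arc, B = μ₀Iφ/(4πR) with φ in radians; here φ = 1.571 rad.
So I = 4πRB/(μ₀φ) = 4π × 0.0434 × 1.04×10⁻⁵ / (4π×10⁻⁷ × 1.571) = 2.87 A.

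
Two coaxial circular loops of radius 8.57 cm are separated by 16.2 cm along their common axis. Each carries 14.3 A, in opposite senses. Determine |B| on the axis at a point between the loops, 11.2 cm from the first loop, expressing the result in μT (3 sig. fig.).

Each loop contributes B = μ₀IR²/[2(R²+z²)^(3/2)] on the axis, with z measured from that loop.
Loop 1 (z = 0.112 m): B₁ = 2.35×10⁻⁵ T. Loop 2 (z = 0.05 m): B₂ = 6.76×10⁻⁵ T.
The fields oppose: B = |B₁ − B₂| = 4.40×10⁻⁵ T.

B ≈ 44.0 μT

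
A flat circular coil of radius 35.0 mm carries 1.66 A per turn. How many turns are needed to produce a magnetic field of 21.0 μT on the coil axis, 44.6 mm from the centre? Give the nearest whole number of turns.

For an N-turn coil, B = Nμ₀IR²/[2(R²+z²)^(3/2)]. A single turn gives B₁ = 7.01×10⁻⁶ T with R = 0.035 m, z = 0.0446 m.
N = B/B₁ = 2.10×10⁻⁵ / 7.01×10⁻⁶ = 2.99.

N = 3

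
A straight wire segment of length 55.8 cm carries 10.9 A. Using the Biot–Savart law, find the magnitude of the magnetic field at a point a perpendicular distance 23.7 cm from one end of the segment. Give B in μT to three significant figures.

For a finite straight segment, B = (μ₀I/4πd)(sinθ₁ + sinθ₂), where θ₁, θ₂ are the angles from the perpendicular to each end.
The perpendicular foot is at one end, so the two end-offsets along the wire are 0 and L = 0.558 m.
sinθ₁ = 0/√(0²+0.237²) = 0.0000; sinθ₂ = 0.558/√(0.558²+0.237²) = 0.9204.
B = (4π×10⁻⁷ × 10.9) / (4π × 0.237) × (0.0000 + 0.9204) = 4.23×10⁻⁶ T.

B ≈ 4.23 μT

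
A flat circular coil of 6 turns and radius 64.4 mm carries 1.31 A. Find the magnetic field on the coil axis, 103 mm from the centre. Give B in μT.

For an N-turn flat coil, B = Nμ₀IR²/[2(R²+z²)^(3/2)] with R = 0.0644 m, z = 0.103 m.
B = 6 × 1.90×10⁻⁶ T = 1.14×10⁻⁵ T.

B ≈ 11.4 μT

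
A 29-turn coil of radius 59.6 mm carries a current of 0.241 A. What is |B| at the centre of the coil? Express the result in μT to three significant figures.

For an N-turn flat coil, B = Nμ₀I/(2R) with R = 0.0596 m.
B = 29 × 2.54×10⁻⁶ T = 7.37×10⁻⁵ T.

B ≈ 73.7 μT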